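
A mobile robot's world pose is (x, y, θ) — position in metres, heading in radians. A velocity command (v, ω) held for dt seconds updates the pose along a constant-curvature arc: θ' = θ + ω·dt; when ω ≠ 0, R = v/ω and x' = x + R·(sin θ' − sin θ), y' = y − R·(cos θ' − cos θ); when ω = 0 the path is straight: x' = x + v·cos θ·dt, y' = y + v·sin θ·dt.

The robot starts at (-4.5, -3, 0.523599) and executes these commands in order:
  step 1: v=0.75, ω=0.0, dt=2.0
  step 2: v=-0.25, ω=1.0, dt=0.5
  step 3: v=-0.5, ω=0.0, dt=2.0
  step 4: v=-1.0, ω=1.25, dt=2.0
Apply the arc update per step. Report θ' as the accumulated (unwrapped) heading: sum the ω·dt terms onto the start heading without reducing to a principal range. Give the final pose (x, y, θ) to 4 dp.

(-2.8283, -4.3490, 3.5236)

step 1: θ'=0.5236 (straight) → pose (-3.2010, -2.2500, 0.5236)
step 2: θ'=1.0236 (R=-0.2500) → pose (-3.2895, -2.3364, 1.0236)
step 3: θ'=1.0236 (straight) → pose (-3.8098, -3.1904, 1.0236)
step 4: θ'=3.5236 (R=-0.8000) → pose (-2.8283, -4.3490, 3.5236)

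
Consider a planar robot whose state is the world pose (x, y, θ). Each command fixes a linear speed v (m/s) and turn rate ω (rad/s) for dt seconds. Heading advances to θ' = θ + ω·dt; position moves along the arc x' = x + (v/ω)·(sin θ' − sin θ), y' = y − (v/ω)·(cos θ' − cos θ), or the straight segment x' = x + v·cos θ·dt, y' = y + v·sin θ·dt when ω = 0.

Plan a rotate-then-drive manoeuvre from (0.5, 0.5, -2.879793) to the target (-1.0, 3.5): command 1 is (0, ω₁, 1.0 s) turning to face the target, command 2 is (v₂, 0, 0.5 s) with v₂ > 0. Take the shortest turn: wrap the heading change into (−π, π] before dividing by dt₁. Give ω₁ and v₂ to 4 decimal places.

heading to target = atan2(3.5−0.5, -1−0.5) = 2.0344
Δθ = wrap(2.0344 − -2.8798) = -1.3689; ω₁ = Δθ/dt₁ = -1.3689
distance = √((-1−0.5)² + (3.5−0.5)²) = 3.3541; v₂ = distance/dt₂ = 6.7082

ω₁ = -1.3689, v₂ = 6.7082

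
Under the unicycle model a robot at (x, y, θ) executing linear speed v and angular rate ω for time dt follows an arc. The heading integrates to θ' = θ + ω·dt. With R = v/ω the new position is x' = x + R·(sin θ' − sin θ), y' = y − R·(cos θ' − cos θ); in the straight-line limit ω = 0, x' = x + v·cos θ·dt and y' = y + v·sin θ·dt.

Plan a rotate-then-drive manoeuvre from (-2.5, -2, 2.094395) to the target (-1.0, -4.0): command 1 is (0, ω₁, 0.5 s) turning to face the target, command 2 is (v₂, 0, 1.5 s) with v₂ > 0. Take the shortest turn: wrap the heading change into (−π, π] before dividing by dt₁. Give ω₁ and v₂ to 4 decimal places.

ω₁ = -6.0434, v₂ = 1.6667

heading to target = atan2(-4−-2, -1−-2.5) = -0.9273
Δθ = wrap(-0.9273 − 2.0944) = -3.0217; ω₁ = Δθ/dt₁ = -6.0434
distance = √((-1−-2.5)² + (-4−-2)²) = 2.5000; v₂ = distance/dt₂ = 1.6667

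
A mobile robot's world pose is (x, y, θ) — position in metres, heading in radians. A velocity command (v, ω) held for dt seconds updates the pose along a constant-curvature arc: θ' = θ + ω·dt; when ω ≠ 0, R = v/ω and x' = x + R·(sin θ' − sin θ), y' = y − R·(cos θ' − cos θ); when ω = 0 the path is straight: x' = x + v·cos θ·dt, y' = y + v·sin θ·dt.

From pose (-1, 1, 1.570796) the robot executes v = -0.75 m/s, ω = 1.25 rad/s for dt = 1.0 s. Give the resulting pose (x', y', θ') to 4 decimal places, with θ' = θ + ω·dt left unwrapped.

(-0.5892, 0.4306, 2.8208)

θ' = 1.5708 + 1.25·1.0 = 2.8208
R = v/ω = -0.75/1.25 = -0.6000
x' = -1 + -0.6000·(sin 2.8208 − sin 1.5708) = -0.5892
y' = 1 − -0.6000·(cos 2.8208 − cos 1.5708) = 0.4306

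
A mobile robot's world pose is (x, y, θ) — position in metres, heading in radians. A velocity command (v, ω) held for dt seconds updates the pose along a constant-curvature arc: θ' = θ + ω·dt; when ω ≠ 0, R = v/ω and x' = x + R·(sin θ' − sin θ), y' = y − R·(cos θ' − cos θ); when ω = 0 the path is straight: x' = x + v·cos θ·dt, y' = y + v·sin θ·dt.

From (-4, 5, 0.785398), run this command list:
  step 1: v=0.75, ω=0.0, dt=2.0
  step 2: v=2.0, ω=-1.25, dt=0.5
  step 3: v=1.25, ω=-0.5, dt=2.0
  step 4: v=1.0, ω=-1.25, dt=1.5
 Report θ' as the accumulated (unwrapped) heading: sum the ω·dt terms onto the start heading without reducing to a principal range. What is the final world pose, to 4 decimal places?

step 1: θ'=0.7854 (straight) → pose (-2.9393, 6.0607, 0.7854)
step 2: θ'=0.1604 (R=-1.6000) → pose (-2.0635, 6.5088, 0.1604)
step 3: θ'=-0.8396 (R=-2.5000) → pose (0.1967, 5.7102, -0.8396)
step 4: θ'=-2.7146 (R=-0.8000) → pose (-0.0675, 4.4479, -2.7146)

(-0.0675, 4.4479, -2.7146)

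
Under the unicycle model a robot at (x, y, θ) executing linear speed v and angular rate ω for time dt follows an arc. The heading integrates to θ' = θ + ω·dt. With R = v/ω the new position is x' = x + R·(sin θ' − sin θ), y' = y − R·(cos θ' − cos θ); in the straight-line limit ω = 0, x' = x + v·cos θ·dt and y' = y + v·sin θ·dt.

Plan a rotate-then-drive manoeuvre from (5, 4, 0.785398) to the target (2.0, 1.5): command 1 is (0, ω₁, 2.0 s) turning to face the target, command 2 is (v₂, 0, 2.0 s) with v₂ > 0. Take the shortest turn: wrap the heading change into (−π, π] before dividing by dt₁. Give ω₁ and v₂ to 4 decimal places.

heading to target = atan2(1.5−4, 2−5) = -2.4469
Δθ = wrap(-2.4469 − 0.7854) = 3.0509; ω₁ = Δθ/dt₁ = 1.5255
distance = √((2−5)² + (1.5−4)²) = 3.9051; v₂ = distance/dt₂ = 1.9526

ω₁ = 1.5255, v₂ = 1.9526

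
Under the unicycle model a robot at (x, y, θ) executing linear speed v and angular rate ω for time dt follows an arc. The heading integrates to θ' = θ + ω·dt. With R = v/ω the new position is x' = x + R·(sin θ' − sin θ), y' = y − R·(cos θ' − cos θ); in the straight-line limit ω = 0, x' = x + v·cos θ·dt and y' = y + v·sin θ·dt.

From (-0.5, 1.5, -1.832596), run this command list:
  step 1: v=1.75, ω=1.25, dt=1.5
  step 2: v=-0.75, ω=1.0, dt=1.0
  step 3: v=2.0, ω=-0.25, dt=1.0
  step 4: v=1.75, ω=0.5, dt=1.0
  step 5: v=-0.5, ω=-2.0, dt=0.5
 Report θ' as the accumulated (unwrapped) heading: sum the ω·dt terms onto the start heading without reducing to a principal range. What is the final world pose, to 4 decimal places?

step 1: θ'=0.0424 (R=1.4000) → pose (0.9116, -0.2611, 0.0424)
step 2: θ'=1.0424 (R=-0.7500) → pose (0.2957, -0.6323, 1.0424)
step 3: θ'=0.7924 (R=-8.0000) → pose (1.5083, 0.9516, 0.7924)
step 4: θ'=1.2924 (R=3.5000) → pose (2.3814, 2.4473, 1.2924)
step 5: θ'=0.2924 (R=0.2500) → pose (2.2131, 2.2766, 0.2924)

(2.2131, 2.2766, 0.2924)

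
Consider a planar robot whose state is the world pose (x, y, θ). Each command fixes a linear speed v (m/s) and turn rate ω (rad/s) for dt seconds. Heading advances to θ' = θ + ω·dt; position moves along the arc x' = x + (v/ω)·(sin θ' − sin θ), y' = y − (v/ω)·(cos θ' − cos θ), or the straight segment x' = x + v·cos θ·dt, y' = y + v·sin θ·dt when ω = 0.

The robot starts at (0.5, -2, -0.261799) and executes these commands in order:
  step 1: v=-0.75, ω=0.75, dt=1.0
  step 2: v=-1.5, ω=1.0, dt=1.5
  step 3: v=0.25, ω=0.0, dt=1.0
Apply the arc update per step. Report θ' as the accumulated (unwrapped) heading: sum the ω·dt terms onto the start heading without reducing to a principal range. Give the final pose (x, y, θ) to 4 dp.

(-0.9969, -3.7871, 1.9882)

step 1: θ'=0.4882 (R=-1.0000) → pose (-0.2279, -2.0827, 0.4882)
step 2: θ'=1.9882 (R=-1.5000) → pose (-0.8955, -4.0156, 1.9882)
step 3: θ'=1.9882 (straight) → pose (-0.9969, -3.7871, 1.9882)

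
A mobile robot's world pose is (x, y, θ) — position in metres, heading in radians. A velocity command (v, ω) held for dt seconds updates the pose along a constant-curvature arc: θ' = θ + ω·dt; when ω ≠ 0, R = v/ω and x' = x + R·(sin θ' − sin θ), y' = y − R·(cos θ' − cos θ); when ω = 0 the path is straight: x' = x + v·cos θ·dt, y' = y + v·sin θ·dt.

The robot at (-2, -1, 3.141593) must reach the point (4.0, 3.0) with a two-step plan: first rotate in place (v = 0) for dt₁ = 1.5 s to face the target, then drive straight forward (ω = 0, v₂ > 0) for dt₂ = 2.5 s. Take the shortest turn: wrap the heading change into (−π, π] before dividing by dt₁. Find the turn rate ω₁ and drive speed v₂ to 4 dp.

heading to target = atan2(3−-1, 4−-2) = 0.5880
Δθ = wrap(0.5880 − 3.1416) = -2.5536; ω₁ = Δθ/dt₁ = -1.7024
distance = √((4−-2)² + (3−-1)²) = 7.2111; v₂ = distance/dt₂ = 2.8844

ω₁ = -1.7024, v₂ = 2.8844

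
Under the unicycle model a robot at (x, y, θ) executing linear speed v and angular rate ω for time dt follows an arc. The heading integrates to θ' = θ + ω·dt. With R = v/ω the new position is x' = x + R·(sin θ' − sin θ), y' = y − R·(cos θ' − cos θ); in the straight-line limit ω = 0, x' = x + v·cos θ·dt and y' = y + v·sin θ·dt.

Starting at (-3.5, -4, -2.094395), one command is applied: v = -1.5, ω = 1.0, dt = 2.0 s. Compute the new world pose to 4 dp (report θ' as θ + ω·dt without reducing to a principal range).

(-4.6577, -1.7567, -0.0944)

θ' = -2.0944 + 1.0·2.0 = -0.0944
R = v/ω = -1.5/1.0 = -1.5000
x' = -3.5 + -1.5000·(sin -0.0944 − sin -2.0944) = -4.6577
y' = -4 − -1.5000·(cos -0.0944 − cos -2.0944) = -1.7567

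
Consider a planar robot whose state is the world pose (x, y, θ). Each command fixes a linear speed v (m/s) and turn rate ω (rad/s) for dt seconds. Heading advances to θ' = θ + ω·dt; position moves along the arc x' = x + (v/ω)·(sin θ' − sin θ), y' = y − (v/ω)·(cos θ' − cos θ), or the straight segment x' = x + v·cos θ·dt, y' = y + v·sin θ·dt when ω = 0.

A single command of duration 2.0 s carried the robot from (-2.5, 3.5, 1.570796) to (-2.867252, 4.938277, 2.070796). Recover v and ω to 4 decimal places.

v = 0.7500, ω = 0.2500

Δθ = 2.070796 − 1.570796 = 0.500000
ω = Δθ/dt = 0.500000/2.0 = 0.2500
R = −Δy/(cos θ' − cos θ) = 3.0000
v = R·ω = 3.0000·0.2500 = 0.7500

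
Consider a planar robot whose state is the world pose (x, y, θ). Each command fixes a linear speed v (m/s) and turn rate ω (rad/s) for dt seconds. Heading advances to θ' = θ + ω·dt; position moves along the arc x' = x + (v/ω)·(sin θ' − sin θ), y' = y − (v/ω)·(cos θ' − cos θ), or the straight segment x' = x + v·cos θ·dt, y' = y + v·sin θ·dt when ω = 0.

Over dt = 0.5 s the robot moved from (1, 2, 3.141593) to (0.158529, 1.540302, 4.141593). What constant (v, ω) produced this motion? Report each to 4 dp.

Δθ = 4.141593 − 3.141593 = 1.000000
ω = Δθ/dt = 1.000000/0.5 = 2.0000
R = Δx/(sin θ' − sin θ) = 1.0000
v = R·ω = 1.0000·2.0000 = 2.0000

v = 2.0000, ω = 2.0000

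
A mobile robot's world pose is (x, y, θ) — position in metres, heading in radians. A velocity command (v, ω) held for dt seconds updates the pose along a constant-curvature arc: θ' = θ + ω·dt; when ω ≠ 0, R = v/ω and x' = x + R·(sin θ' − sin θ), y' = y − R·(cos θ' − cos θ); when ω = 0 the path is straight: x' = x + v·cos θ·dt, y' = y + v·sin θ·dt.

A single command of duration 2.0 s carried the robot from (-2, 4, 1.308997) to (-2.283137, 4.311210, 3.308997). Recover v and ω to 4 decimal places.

Δθ = 3.308997 − 1.308997 = 2.000000
ω = Δθ/dt = 2.000000/2.0 = 1.0000
R = −Δy/(cos θ' − cos θ) = 0.2500
v = R·ω = 0.2500·1.0000 = 0.2500

v = 0.2500, ω = 1.0000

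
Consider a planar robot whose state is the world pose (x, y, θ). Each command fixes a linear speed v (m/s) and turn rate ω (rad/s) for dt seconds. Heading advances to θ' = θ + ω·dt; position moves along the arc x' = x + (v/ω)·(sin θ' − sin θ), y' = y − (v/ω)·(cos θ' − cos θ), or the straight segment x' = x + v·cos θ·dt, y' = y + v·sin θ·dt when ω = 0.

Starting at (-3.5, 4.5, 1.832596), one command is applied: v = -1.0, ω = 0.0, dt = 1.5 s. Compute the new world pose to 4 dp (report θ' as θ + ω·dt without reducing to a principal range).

θ' = 1.8326 + 0.0·1.5 = 1.8326
ω = 0 → straight: x' = -3.5 + -1.0·cos(1.8326)·1.5 = -3.1118
y' = 4.5 + -1.0·sin(1.8326)·1.5 = 3.0511

(-3.1118, 3.0511, 1.8326)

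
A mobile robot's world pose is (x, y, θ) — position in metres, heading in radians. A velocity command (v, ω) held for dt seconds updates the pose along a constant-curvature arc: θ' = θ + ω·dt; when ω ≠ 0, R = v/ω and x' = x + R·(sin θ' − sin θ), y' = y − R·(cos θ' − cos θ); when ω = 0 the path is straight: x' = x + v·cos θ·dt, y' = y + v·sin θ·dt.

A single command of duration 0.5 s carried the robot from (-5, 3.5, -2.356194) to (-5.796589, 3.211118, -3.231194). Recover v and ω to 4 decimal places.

Δθ = -3.231194 − -2.356194 = -0.875000
ω = Δθ/dt = -0.875000/0.5 = -1.7500
R = Δx/(sin θ' − sin θ) = -1.0000
v = R·ω = -1.0000·-1.7500 = 1.7500

v = 1.7500, ω = -1.7500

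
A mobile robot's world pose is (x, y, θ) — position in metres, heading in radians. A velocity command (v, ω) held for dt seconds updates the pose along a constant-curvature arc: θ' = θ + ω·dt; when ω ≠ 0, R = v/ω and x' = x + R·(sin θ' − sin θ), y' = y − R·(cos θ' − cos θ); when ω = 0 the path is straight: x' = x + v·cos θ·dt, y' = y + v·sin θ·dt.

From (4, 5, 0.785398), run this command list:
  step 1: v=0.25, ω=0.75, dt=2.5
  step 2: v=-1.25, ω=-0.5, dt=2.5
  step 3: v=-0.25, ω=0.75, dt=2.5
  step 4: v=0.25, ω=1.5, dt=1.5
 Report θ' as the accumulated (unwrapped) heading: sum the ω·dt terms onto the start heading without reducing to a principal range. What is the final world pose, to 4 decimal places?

step 1: θ'=2.6604 (R=0.3333) → pose (3.9186, 5.5312, 2.6604)
step 2: θ'=1.4104 (R=2.5000) → pose (5.2294, 2.9158, 1.4104)
step 3: θ'=3.2854 (R=-0.3333) → pose (5.6062, 2.5327, 3.2854)
step 4: θ'=5.5354 (R=0.1667) → pose (5.5168, 2.2455, 5.5354)

(5.5168, 2.2455, 5.5354)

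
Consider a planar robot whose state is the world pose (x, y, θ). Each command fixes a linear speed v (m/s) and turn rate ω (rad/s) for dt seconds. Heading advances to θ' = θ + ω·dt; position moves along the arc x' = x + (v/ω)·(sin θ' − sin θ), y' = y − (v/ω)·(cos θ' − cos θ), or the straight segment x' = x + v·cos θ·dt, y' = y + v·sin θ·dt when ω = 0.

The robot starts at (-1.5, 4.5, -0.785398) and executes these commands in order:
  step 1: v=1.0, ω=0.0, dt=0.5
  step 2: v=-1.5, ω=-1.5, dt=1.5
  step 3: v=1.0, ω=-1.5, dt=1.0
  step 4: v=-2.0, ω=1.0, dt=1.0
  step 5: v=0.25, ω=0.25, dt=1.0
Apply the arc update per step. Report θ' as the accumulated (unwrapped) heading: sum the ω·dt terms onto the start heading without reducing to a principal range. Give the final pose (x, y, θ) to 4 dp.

(-0.3113, 4.9649, -3.2854)

step 1: θ'=-0.7854 (straight) → pose (-1.1464, 4.1464, -0.7854)
step 2: θ'=-3.0354 (R=1.0000) → pose (-0.5453, 5.8479, -3.0354)
step 3: θ'=-4.5354 (R=-0.6667) → pose (-1.2723, 6.3935, -4.5354)
step 4: θ'=-3.5354 (R=-2.0000) → pose (-0.0709, 4.8987, -3.5354)
step 5: θ'=-3.2854 (R=1.0000) → pose (-0.3113, 4.9649, -3.2854)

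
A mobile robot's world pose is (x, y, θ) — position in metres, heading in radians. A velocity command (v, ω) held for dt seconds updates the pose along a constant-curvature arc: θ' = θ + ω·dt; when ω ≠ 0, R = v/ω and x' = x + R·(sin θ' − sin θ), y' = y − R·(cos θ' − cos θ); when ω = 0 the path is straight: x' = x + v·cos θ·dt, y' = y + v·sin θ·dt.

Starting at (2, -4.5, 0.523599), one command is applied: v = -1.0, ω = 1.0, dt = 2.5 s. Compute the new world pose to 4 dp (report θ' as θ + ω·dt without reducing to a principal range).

θ' = 0.5236 + 1.0·2.5 = 3.0236
R = v/ω = -1.0/1.0 = -1.0000
x' = 2 + -1.0000·(sin 3.0236 − sin 0.5236) = 2.3823
y' = -4.5 − -1.0000·(cos 3.0236 − cos 0.5236) = -6.3591

(2.3823, -6.3591, 3.0236)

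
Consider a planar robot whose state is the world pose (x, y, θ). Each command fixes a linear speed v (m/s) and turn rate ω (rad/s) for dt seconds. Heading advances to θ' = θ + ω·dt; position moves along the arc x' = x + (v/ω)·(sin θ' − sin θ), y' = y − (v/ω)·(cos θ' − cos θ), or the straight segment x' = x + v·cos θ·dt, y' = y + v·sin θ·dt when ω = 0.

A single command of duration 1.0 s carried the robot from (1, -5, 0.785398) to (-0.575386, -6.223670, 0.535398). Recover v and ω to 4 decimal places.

Δθ = 0.535398 − 0.785398 = -0.250000
ω = Δθ/dt = -0.250000/1.0 = -0.2500
R = Δx/(sin θ' − sin θ) = 8.0000
v = R·ω = 8.0000·-0.2500 = -2.0000

v = -2.0000, ω = -0.2500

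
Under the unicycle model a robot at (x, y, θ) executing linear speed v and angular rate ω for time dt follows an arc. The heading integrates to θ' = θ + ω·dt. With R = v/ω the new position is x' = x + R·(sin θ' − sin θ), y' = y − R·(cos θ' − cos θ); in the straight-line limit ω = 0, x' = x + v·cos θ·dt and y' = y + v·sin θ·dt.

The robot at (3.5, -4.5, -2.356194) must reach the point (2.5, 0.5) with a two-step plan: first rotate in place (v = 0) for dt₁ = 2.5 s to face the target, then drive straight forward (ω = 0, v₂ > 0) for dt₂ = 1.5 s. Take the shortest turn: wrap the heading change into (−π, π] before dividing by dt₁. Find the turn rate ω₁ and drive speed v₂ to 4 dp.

ω₁ = -0.8635, v₂ = 3.3993

heading to target = atan2(0.5−-4.5, 2.5−3.5) = 1.7682
Δθ = wrap(1.7682 − -2.3562) = -2.1588; ω₁ = Δθ/dt₁ = -0.8635
distance = √((2.5−3.5)² + (0.5−-4.5)²) = 5.0990; v₂ = distance/dt₂ = 3.3993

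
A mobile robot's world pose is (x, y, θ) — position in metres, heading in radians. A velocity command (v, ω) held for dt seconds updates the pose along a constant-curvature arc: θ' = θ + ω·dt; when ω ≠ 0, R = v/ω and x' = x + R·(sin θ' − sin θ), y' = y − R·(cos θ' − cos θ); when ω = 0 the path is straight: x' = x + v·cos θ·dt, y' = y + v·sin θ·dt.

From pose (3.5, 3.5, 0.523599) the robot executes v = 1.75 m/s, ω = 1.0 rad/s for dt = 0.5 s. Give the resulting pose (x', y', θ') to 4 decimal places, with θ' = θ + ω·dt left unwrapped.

(4.1195, 4.1050, 1.0236)

θ' = 0.5236 + 1.0·0.5 = 1.0236
R = v/ω = 1.75/1.0 = 1.7500
x' = 3.5 + 1.7500·(sin 1.0236 − sin 0.5236) = 4.1195
y' = 3.5 − 1.7500·(cos 1.0236 − cos 0.5236) = 4.1050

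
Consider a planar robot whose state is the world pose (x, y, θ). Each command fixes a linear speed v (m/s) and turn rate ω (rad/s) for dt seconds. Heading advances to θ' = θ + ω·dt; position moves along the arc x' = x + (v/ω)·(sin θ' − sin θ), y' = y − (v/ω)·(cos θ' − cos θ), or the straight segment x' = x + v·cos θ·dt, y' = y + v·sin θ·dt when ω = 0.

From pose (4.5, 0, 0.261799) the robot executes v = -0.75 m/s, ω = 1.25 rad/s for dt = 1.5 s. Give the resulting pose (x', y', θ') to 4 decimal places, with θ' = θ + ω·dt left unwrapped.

θ' = 0.2618 + 1.25·1.5 = 2.1368
R = v/ω = -0.75/1.25 = -0.6000
x' = 4.5 + -0.6000·(sin 2.1368 − sin 0.2618) = 4.1489
y' = 0 − -0.6000·(cos 2.1368 − cos 0.2618) = -0.9013

(4.1489, -0.9013, 2.1368)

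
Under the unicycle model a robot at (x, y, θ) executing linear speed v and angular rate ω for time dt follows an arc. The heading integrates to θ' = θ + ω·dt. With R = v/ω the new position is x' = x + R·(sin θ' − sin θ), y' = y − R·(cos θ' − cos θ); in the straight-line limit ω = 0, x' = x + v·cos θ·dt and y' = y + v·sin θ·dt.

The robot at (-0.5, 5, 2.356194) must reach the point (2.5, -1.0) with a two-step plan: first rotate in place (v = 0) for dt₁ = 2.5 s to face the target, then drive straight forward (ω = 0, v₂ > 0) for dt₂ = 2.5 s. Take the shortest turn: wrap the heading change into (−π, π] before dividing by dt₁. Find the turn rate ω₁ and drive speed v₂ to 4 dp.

heading to target = atan2(-1−5, 2.5−-0.5) = -1.1071
Δθ = wrap(-1.1071 − 2.3562) = 2.8198; ω₁ = Δθ/dt₁ = 1.1279
distance = √((2.5−-0.5)² + (-1−5)²) = 6.7082; v₂ = distance/dt₂ = 2.6833

ω₁ = 1.1279, v₂ = 2.6833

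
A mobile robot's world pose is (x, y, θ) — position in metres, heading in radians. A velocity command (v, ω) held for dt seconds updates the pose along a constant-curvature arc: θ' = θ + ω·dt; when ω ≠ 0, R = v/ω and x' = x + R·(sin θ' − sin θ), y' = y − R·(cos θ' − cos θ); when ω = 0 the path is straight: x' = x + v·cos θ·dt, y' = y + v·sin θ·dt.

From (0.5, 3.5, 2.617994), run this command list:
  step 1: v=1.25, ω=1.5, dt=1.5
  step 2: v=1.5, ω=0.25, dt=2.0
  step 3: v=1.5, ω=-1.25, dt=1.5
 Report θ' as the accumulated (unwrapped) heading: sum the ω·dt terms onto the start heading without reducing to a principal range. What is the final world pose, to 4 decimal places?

step 1: θ'=4.8680 (R=0.8333) → pose (-0.7399, 2.6492, 4.8680)
step 2: θ'=5.3680 (R=6.0000) → pose (0.4315, -0.0788, 5.3680)
step 3: θ'=3.4930 (R=-1.2000) → pose (-0.1067, -1.9370, 3.4930)

(-0.1067, -1.9370, 3.4930)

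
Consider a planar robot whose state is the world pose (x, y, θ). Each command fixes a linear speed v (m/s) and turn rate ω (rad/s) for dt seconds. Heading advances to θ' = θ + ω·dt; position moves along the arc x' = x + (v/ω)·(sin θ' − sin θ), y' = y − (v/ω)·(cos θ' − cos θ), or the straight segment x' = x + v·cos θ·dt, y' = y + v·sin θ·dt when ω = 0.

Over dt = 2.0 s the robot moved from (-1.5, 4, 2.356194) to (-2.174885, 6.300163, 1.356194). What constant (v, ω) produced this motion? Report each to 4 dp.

v = 1.2500, ω = -0.5000

Δθ = 1.356194 − 2.356194 = -1.000000
ω = Δθ/dt = -1.000000/2.0 = -0.5000
R = −Δy/(cos θ' − cos θ) = -2.5000
v = R·ω = -2.5000·-0.5000 = 1.2500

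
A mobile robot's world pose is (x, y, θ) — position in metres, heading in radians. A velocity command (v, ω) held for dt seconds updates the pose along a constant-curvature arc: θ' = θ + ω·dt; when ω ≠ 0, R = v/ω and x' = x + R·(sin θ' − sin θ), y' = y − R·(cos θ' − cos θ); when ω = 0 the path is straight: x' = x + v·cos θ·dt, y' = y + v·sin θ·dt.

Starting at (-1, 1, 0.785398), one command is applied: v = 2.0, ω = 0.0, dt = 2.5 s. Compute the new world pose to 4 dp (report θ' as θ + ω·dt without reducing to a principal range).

(2.5355, 4.5355, 0.7854)

θ' = 0.7854 + 0.0·2.5 = 0.7854
ω = 0 → straight: x' = -1 + 2.0·cos(0.7854)·2.5 = 2.5355
y' = 1 + 2.0·sin(0.7854)·2.5 = 4.5355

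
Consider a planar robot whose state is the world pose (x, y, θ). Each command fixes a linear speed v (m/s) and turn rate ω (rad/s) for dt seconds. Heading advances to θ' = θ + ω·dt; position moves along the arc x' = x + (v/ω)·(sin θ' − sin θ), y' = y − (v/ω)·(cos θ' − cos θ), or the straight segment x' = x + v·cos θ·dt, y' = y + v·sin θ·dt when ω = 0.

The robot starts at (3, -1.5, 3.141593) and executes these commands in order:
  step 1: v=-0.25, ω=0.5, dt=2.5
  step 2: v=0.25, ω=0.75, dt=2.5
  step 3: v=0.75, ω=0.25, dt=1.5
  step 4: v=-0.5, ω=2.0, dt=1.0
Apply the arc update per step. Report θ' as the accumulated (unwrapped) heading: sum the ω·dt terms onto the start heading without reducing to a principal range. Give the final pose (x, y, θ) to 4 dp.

(4.7987, -1.8171, 8.6416)

step 1: θ'=4.3916 (R=-0.5000) → pose (3.4745, -1.1577, 4.3916)
step 2: θ'=6.2666 (R=0.3333) → pose (3.7853, -1.5961, 6.2666)
step 3: θ'=6.6416 (R=3.0000) → pose (4.8874, -1.4058, 6.6416)
step 4: θ'=8.6416 (R=-0.2500) → pose (4.7987, -1.8171, 8.6416)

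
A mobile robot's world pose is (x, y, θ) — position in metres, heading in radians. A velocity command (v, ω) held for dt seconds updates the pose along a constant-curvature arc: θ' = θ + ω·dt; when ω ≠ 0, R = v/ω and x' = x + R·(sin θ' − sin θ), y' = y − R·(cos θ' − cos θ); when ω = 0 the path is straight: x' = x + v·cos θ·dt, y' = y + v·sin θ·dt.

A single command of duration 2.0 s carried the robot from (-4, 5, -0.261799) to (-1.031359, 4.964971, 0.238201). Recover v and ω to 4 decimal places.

v = 1.5000, ω = 0.2500

Δθ = 0.238201 − -0.261799 = 0.500000
ω = Δθ/dt = 0.500000/2.0 = 0.2500
R = Δx/(sin θ' − sin θ) = 6.0000
v = R·ω = 6.0000·0.2500 = 1.5000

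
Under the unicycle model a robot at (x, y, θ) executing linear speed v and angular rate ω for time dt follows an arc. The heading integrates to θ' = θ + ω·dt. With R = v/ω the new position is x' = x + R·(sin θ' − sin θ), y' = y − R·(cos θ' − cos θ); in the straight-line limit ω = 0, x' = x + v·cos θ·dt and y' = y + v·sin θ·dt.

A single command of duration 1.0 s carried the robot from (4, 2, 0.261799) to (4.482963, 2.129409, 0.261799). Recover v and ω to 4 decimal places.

Δθ = 0.261799 − 0.261799 = 0.000000
ω = Δθ/dt = 0.000000/1.0 = 0.0000
ω = 0 → v = (Δx·cos θ + Δy·sin θ)/dt = 0.5000

v = 0.5000, ω = 0.0000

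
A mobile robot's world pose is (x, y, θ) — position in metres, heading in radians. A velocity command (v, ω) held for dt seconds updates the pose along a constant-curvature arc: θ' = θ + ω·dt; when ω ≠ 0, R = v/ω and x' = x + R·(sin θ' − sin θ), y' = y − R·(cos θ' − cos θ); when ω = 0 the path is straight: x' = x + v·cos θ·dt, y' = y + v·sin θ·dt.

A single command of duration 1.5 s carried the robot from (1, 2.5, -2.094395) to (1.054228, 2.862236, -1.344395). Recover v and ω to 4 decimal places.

v = -0.2500, ω = 0.5000

Δθ = -1.344395 − -2.094395 = 0.750000
ω = Δθ/dt = 0.750000/1.5 = 0.5000
R = −Δy/(cos θ' − cos θ) = -0.5000
v = R·ω = -0.5000·0.5000 = -0.2500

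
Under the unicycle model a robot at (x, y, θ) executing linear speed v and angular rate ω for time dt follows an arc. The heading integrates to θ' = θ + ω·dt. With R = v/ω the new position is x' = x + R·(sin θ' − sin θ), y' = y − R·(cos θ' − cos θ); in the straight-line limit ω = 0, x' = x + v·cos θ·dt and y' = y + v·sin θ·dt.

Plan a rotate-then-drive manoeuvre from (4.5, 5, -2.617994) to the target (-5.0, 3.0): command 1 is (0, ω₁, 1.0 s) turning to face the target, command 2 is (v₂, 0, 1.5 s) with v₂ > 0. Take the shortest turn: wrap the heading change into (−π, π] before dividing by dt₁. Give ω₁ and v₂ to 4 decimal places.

heading to target = atan2(3−5, -5−4.5) = -2.9341
Δθ = wrap(-2.9341 − -2.6180) = -0.3161; ω₁ = Δθ/dt₁ = -0.3161
distance = √((-5−4.5)² + (3−5)²) = 9.7082; v₂ = distance/dt₂ = 6.4722

ω₁ = -0.3161, v₂ = 6.4722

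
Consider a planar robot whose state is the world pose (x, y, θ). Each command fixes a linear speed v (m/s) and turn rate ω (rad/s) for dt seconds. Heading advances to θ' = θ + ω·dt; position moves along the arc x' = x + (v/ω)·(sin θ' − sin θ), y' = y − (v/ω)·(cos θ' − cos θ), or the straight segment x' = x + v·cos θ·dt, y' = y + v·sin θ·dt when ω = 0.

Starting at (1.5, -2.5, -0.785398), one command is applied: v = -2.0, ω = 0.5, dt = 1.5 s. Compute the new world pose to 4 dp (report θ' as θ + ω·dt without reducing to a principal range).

θ' = -0.7854 + 0.5·1.5 = -0.0354
R = v/ω = -2.0/0.5 = -4.0000
x' = 1.5 + -4.0000·(sin -0.0354 − sin -0.7854) = -1.1869
y' = -2.5 − -4.0000·(cos -0.0354 − cos -0.7854) = -1.3309

(-1.1869, -1.3309, -0.0354)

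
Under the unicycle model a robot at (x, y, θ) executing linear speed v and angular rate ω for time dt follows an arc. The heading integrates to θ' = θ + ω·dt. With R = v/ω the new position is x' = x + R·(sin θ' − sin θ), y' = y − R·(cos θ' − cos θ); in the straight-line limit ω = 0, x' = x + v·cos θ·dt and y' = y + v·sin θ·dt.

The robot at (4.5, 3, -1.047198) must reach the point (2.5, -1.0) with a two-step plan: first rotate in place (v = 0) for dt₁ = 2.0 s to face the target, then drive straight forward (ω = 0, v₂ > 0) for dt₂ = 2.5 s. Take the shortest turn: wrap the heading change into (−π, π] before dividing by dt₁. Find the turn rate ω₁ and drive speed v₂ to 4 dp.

heading to target = atan2(-1−3, 2.5−4.5) = -2.0344
Δθ = wrap(-2.0344 − -1.0472) = -0.9872; ω₁ = Δθ/dt₁ = -0.4936
distance = √((2.5−4.5)² + (-1−3)²) = 4.4721; v₂ = distance/dt₂ = 1.7889

ω₁ = -0.4936, v₂ = 1.7889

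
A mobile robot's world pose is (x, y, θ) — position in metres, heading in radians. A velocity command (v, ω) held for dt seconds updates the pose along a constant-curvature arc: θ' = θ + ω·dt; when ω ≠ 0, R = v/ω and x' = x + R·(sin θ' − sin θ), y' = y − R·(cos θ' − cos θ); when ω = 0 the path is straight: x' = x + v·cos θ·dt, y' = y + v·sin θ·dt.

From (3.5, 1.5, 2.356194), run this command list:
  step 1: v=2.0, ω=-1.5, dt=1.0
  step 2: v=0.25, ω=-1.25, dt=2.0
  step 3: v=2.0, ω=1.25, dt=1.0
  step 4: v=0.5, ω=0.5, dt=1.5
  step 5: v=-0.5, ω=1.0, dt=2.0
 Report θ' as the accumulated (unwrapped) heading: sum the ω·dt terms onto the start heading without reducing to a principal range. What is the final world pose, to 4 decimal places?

(5.3212, 0.7407, 2.3562)

step 1: θ'=0.8562 (R=-1.3333) → pose (3.4357, 3.3166, 0.8562)
step 2: θ'=-1.6438 (R=-0.2000) → pose (3.7862, 3.1709, -1.6438)
step 3: θ'=-0.3938 (R=1.6000) → pose (4.7680, 1.5767, -0.3938)
step 4: θ'=0.3562 (R=1.0000) → pose (5.5004, 1.5629, 0.3562)
step 5: θ'=2.3562 (R=-0.5000) → pose (5.3212, 0.7407, 2.3562)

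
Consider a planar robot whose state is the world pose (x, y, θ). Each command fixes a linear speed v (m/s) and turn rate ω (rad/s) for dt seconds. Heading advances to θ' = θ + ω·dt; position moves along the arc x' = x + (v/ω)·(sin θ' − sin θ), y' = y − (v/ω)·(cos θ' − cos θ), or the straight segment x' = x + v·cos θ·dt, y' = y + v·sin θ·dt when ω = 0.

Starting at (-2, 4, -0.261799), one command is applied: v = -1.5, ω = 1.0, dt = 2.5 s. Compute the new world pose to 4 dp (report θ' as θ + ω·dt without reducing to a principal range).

θ' = -0.2618 + 1.0·2.5 = 2.2382
R = v/ω = -1.5/1.0 = -1.5000
x' = -2 + -1.5000·(sin 2.2382 − sin -0.2618) = -3.5664
y' = 4 − -1.5000·(cos 2.2382 − cos -0.2618) = 1.6227

(-3.5664, 1.6227, 2.2382)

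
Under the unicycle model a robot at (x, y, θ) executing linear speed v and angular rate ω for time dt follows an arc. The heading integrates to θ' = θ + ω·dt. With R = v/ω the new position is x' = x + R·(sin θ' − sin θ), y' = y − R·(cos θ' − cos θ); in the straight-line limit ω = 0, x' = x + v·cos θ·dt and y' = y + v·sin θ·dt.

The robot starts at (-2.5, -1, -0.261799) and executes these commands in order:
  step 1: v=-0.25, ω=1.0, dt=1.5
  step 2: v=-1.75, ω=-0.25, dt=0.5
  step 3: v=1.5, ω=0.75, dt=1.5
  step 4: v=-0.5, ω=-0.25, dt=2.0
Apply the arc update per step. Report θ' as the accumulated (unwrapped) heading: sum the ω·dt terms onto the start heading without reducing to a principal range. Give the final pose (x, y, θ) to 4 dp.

(-2.9598, -0.7501, 1.7382)

step 1: θ'=1.2382 (R=-0.2500) → pose (-2.8010, -1.1599, 1.2382)
step 2: θ'=1.1132 (R=7.0000) → pose (-3.1376, -1.9669, 1.1132)
step 3: θ'=2.2382 (R=2.0000) → pose (-3.3609, 0.1546, 2.2382)
step 4: θ'=1.7382 (R=2.0000) → pose (-2.9598, -0.7501, 1.7382)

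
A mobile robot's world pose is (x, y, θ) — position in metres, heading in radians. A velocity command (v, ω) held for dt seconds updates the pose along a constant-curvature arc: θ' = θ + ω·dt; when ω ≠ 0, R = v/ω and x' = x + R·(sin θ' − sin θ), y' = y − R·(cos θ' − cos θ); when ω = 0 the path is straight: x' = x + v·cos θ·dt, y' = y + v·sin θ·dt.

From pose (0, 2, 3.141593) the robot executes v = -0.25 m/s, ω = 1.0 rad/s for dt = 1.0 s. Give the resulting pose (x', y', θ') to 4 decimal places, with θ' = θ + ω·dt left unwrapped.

θ' = 3.1416 + 1.0·1.0 = 4.1416
R = v/ω = -0.25/1.0 = -0.2500
x' = 0 + -0.2500·(sin 4.1416 − sin 3.1416) = 0.2104
y' = 2 − -0.2500·(cos 4.1416 − cos 3.1416) = 2.1149

(0.2104, 2.1149, 4.1416)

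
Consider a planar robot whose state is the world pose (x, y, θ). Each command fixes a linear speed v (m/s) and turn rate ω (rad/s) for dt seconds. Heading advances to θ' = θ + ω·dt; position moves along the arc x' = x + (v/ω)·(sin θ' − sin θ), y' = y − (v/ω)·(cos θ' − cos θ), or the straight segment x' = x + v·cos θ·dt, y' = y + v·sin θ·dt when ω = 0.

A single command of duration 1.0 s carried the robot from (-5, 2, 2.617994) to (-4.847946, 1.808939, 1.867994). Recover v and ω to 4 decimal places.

v = -0.2500, ω = -0.7500

Δθ = 1.867994 − 2.617994 = -0.750000
ω = Δθ/dt = -0.750000/1.0 = -0.7500
R = −Δy/(cos θ' − cos θ) = 0.3333
v = R·ω = 0.3333·-0.7500 = -0.2500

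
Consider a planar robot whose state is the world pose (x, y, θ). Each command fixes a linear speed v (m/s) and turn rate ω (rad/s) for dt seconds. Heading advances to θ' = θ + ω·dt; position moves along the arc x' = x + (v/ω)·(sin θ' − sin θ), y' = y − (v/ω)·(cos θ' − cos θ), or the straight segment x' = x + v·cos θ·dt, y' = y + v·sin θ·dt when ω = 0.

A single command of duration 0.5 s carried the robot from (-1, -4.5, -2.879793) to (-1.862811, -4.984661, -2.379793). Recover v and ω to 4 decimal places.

v = 2.0000, ω = 1.0000

Δθ = -2.379793 − -2.879793 = 0.500000
ω = Δθ/dt = 0.500000/0.5 = 1.0000
R = Δx/(sin θ' − sin θ) = 2.0000
v = R·ω = 2.0000·1.0000 = 2.0000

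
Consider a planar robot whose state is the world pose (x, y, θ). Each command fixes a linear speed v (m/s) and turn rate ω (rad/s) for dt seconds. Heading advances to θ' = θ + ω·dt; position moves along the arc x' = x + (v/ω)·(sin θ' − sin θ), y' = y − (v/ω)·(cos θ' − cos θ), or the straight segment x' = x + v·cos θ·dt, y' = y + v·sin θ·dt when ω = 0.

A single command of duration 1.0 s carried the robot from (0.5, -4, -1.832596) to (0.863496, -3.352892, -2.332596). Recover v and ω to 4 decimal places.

v = -0.7500, ω = -0.5000

Δθ = -2.332596 − -1.832596 = -0.500000
ω = Δθ/dt = -0.500000/1.0 = -0.5000
R = −Δy/(cos θ' − cos θ) = 1.5000
v = R·ω = 1.5000·-0.5000 = -0.7500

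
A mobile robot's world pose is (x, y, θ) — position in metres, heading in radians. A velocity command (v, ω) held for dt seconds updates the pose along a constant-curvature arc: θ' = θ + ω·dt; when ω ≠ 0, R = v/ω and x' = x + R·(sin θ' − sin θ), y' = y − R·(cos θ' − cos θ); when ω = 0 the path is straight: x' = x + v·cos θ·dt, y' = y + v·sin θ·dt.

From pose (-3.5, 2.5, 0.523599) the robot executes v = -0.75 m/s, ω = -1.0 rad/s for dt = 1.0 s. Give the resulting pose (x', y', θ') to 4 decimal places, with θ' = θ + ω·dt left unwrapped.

(-4.2189, 2.4830, -0.4764)

θ' = 0.5236 + -1.0·1.0 = -0.4764
R = v/ω = -0.75/-1.0 = 0.7500
x' = -3.5 + 0.7500·(sin -0.4764 − sin 0.5236) = -4.2189
y' = 2.5 − 0.7500·(cos -0.4764 − cos 0.5236) = 2.4830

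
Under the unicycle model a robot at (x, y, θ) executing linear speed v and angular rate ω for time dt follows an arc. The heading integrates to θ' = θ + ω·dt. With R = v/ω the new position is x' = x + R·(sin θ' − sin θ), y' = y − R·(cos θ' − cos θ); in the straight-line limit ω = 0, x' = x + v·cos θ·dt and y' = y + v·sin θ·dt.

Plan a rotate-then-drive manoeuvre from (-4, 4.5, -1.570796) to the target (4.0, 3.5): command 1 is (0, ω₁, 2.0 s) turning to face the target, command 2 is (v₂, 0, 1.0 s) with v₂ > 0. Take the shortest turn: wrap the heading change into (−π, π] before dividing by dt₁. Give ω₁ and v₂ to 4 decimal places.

ω₁ = 0.7232, v₂ = 8.0623

heading to target = atan2(3.5−4.5, 4−-4) = -0.1244
Δθ = wrap(-0.1244 − -1.5708) = 1.4464; ω₁ = Δθ/dt₁ = 0.7232
distance = √((4−-4)² + (3.5−4.5)²) = 8.0623; v₂ = distance/dt₂ = 8.0623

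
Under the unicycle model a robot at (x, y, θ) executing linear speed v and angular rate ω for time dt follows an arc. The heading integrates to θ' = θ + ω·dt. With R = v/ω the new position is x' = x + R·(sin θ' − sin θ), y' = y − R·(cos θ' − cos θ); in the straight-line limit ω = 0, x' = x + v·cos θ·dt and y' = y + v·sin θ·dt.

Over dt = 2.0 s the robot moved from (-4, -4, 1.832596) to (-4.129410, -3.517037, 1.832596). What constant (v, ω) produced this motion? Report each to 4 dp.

v = 0.2500, ω = 0.0000

Δθ = 1.832596 − 1.832596 = 0.000000
ω = Δθ/dt = 0.000000/2.0 = 0.0000
ω = 0 → v = (Δx·cos θ + Δy·sin θ)/dt = 0.2500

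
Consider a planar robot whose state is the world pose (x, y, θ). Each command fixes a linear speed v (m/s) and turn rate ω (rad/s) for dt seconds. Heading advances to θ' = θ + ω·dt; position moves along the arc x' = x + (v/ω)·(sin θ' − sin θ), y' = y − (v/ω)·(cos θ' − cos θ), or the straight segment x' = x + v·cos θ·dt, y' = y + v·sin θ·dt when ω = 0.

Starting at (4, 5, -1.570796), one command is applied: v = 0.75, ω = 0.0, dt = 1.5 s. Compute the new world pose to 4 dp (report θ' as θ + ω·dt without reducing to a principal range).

(4.0000, 3.8750, -1.5708)

θ' = -1.5708 + 0.0·1.5 = -1.5708
ω = 0 → straight: x' = 4 + 0.75·cos(-1.5708)·1.5 = 4.0000
y' = 5 + 0.75·sin(-1.5708)·1.5 = 3.8750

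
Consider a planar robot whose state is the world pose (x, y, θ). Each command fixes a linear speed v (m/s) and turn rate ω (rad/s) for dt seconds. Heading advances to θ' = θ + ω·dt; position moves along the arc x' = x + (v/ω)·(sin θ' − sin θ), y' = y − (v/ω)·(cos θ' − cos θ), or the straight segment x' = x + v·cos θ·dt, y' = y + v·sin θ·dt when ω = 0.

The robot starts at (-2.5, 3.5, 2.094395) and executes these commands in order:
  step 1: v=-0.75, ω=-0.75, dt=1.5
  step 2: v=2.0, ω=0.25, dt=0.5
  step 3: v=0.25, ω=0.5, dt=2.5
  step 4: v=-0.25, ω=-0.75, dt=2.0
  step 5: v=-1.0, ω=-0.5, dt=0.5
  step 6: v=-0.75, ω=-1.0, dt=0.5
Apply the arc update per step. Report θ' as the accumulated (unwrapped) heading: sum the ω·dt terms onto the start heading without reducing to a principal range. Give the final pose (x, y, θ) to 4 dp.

step 1: θ'=0.9694 (R=1.0000) → pose (-2.5415, 2.4342, 0.9694)
step 2: θ'=1.0944 (R=8.0000) → pose (-2.0286, 3.2919, 1.0944)
step 3: θ'=2.3444 (R=0.5000) → pose (-2.1152, 3.8706, 2.3444)
step 4: θ'=0.8444 (R=0.3333) → pose (-2.1045, 3.4163, 0.8444)
step 5: θ'=0.5944 (R=2.0000) → pose (-2.4796, 3.0877, 0.5944)
step 6: θ'=0.0944 (R=0.7500) → pose (-2.8290, 2.9624, 0.0944)

(-2.8290, 2.9624, 0.0944)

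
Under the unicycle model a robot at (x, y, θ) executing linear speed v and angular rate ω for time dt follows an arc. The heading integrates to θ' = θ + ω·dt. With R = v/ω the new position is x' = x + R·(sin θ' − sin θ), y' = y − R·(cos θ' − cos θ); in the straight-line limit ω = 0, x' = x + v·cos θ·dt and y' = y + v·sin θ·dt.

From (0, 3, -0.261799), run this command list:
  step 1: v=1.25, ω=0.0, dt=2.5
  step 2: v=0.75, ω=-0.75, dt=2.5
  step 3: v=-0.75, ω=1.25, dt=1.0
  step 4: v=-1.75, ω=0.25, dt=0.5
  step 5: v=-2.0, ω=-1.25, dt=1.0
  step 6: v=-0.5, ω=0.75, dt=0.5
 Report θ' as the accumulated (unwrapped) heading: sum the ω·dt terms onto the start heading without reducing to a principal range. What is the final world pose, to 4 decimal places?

(2.6883, 4.1131, -1.6368)

step 1: θ'=-0.2618 (straight) → pose (3.0185, 2.1912, -0.2618)
step 2: θ'=-2.1368 (R=-1.0000) → pose (3.6038, 0.6890, -2.1368)
step 3: θ'=-0.8868 (R=-0.6000) → pose (3.5624, 1.3899, -0.8868)
step 4: θ'=-0.7618 (R=-7.0000) → pose (2.9686, 2.0318, -0.7618)
step 5: θ'=-2.0118 (R=1.6000) → pose (2.6260, 3.8725, -2.0118)
step 6: θ'=-1.6368 (R=-0.6667) → pose (2.6883, 4.1131, -1.6368)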